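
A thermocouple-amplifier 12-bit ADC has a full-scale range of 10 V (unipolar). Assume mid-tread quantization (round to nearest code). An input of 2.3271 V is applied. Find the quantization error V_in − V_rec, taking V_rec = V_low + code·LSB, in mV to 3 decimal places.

0.440 mV

One LSB is 10 V / 4096 = 2.441 mV.
(V_in − V_low)/LSB = (2.3271 − 0)/0.00244141 = 953.1802 → code 953 (round).
V_rec = 0 + 953·0.00244141 = 2.3266602 V.
Difference: 0.000439844 V → 0.440 mV.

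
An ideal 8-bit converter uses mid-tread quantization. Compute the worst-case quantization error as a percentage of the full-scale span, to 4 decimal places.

Rounding → worst-case error = ½ LSB = V_FS/2^9, so 100/512 = 0.195312 % of full scale.

0.1953 %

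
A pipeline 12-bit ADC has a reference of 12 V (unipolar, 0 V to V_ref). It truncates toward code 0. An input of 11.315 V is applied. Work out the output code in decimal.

code 3862

LSB = 12 V / 4096 = 2.930 mV.
(V_in − V_low)/LSB = (11.315 − 0) / 0.00292969 = 3862.187.
⌊·⌋(3862.187) = 3862.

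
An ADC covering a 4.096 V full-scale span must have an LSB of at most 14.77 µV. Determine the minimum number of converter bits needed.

Number of steps required ≥ 4.096 V / 14.77 µV = 277318.89.
Need 2^N ≥ 277318.89; 2^18 = 262144, 2^19 = 524288.
Minimum N = 19.

19 bits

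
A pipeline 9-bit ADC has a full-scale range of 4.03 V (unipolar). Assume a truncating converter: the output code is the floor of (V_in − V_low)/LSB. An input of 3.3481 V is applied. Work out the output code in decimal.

code 425

LSB = 4.03 V / 512 = 7.871 mV.
(V_in − V_low)/LSB = (3.3481 − 0) / 0.00787109 = 425.367.
⌊·⌋(425.367) = 425.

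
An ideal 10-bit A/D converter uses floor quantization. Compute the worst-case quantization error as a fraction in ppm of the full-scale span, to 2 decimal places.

976.56 ppm

Truncating → worst-case error = 1 LSB = V_FS/2^10, so 1e+06/1024 = 976.562 ppm of full scale.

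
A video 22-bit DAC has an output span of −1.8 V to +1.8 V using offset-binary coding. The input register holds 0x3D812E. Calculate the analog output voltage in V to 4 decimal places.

LSB = 3.6 V / 2^22 = 0.86 µV.
Code 0x3D812E = 4030766 decimal.
V_out = (−1.8) + 4030766 × 8.58307e-07 V = 1.65963 V.

1.6596 V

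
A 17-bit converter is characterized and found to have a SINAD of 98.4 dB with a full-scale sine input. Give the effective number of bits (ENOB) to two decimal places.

16.05 bits

ENOB = (SINAD − 1.76) / 6.02 = (98.4 − 1.76)/6.02 = 16.053.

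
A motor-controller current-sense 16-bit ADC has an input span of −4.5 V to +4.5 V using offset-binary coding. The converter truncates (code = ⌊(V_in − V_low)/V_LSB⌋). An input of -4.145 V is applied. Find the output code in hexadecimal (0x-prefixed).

LSB = 9 V / 65536 = 137.33 µV.
(V_in − V_low)/LSB = (-4.145 − (−4.5)) / 0.000137329 = 2585.031.
Floor → code 2585.
In hexadecimal (0x-prefixed): 0xA19.

code 0xA19 (decimal 2585)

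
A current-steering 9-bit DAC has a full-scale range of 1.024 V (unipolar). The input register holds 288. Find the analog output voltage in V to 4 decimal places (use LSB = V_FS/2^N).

0.5760 V

LSB = 1.024 V / 2^9 = 2.000 mV.
V_out = 0 + 288 × 0.002 V = 0.576 V.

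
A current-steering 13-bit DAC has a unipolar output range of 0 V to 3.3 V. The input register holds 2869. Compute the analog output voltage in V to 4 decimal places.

1.1557 V

LSB = 3.3 V / 2^13 = 402.83 µV.
V_out = 0 + 2869 × 0.000402832 V = 1.15573 V.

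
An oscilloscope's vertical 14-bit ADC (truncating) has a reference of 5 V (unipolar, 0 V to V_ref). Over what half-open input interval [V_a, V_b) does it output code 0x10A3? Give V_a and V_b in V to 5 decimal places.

LSB = 5/2^14 = 305.18 µV.
Code 0x10A3 = 4259 decimal.
V_a = V_low + 4259·LSB = 1.29974 V; V_b = V_low + 4260·LSB = 1.30005 V.

[1.29974 V, 1.30005 V)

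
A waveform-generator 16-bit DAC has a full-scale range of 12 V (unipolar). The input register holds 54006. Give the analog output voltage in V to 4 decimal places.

9.8888 V

LSB = 12 V / 2^16 = 183.11 µV.
V_out = 0 + 54006 × 0.000183105 V = 9.88879 V.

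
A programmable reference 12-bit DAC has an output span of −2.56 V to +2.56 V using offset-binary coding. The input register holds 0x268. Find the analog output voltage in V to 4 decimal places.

-1.7900 V

LSB = 5.12 V / 2^12 = 1.250 mV.
Code 0x268 = 616 decimal.
V_out = (−2.56) + 616 × 0.00125 V = -1.79 V.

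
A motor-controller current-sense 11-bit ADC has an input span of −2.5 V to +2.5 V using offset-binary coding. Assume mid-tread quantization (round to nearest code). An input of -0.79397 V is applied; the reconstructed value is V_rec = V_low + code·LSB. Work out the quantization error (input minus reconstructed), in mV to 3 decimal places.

One LSB is 5 V / 2048 = 2.441 mV.
(V_in − V_low)/LSB = (-0.79397 − (−2.5))/0.00244141 = 698.7899 → code 699 (round).
V_rec = (−2.5) + 699·0.00244141 = -0.79345703 V.
Error = -0.79397 − (−0.79345703) = -0.000512969 V = -0.513 mV.

-0.513 mV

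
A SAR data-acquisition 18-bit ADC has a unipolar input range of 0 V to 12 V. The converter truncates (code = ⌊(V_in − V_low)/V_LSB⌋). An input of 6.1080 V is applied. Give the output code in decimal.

Full-scale span = 12 V; LSB = 12/2^18 = 45.78 µV.
(V_in − V_low)/LSB = (6.1080 − 0) / 4.57764e-05 = 133431.296.
⌊·⌋(133431.296) = 133431.

code 133431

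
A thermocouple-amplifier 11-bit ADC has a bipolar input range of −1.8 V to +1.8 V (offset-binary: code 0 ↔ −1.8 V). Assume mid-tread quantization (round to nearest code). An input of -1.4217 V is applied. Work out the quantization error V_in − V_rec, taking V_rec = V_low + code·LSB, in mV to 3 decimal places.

0.370 mV

Step size: 3.6 V ÷ 2^11 = 1.758 mV.
(-1.4217 − (−1.8))/0.00175781 = 215.2107; round gives code 215.
Reconstructed: -1.4220703 V.
V_in − V_rec = 0.000370312 V = 0.370 mV.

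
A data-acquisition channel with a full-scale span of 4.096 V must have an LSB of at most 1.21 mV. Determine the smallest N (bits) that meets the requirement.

12 bits

Number of steps required ≥ 4.096 V / 1.21 mV = 3385.12.
Need 2^N ≥ 3385.12; 2^11 = 2048, 2^12 = 4096.
Minimum N = 12.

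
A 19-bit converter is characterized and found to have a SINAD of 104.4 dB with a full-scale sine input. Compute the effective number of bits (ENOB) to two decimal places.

ENOB = (SINAD − 1.76) / 6.02 = (104.4 − 1.76)/6.02 = 17.050.

17.05 bits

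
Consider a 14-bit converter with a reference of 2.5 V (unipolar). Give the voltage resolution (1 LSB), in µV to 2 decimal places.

Full-scale span = 2.5 V.
LSB = 2.5 / 2^14 = 2.5 / 16384 = 0.000152588 V = 152.59 µV.

152.59 µV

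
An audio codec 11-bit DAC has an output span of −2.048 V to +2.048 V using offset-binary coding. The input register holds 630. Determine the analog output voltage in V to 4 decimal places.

-0.7880 V

LSB = 4.096 V / 2^11 = 2.000 mV.
V_out = (−2.048) + 630 × 0.002 V = -0.788 V.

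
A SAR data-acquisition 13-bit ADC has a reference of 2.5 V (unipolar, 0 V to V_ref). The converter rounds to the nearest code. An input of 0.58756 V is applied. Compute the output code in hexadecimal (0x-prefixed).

With 8192 levels over 2.5 V, one step is 305.18 µV.
(V_in − V_low)/LSB = (0.58756 − 0) / 0.000305176 = 1925.317.
round(1925.317) = 1925.
In hexadecimal (0x-prefixed): 0x785.

code 0x785 (decimal 1925)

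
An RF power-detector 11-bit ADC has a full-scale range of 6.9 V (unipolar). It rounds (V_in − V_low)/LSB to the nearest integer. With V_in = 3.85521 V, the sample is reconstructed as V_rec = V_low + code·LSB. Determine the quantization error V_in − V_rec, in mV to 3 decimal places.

0.913 mV

Step size: 6.9 V ÷ 2^11 = 3.369 mV.
(3.85521 − 0)/0.00336914 = 1144.2710; round gives code 1144.
V_rec = 0 + 1144·0.00336914 = 3.8542969 V.
Difference: 0.000913125 V → 0.913 mV.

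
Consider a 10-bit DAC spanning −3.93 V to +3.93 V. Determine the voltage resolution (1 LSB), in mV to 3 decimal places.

7.676 mV

Full-scale span = 7.86 V.
LSB = 7.86 / 2^10 = 7.86 / 1024 = 0.00767578 V = 7.676 mV.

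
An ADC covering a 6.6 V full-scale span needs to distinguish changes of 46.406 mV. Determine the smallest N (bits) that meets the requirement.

Number of steps required ≥ 6.6 V / 46.406 mV = 142.22.
Need 2^N ≥ 142.22; 2^7 = 128, 2^8 = 256.
Minimum N = 8.

8 bits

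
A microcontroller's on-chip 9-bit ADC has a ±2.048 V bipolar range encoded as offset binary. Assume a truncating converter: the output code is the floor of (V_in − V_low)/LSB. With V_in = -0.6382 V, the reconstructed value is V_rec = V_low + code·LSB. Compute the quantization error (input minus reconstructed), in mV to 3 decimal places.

1.800 mV

LSB = 4.096/2^9 = 8.000 mV.
(V_in − V_low)/LSB = (-0.6382 − (−2.048))/0.008 = 176.2250 → code 176 (floor).
Code 176 maps back to (−2.048) + 176×0.008 V = -0.64 V.
Error = -0.6382 − (−0.64) = 0.0018 V = 1.800 mV.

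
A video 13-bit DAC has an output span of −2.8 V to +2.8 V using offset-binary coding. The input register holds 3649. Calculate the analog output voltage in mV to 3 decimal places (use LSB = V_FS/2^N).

-305.566 mV

LSB = 5.6 V / 2^13 = 0.684 mV.
V_out = (−2.8) + 3649 × 0.000683594 V = -0.305566 V.
= -305.566 mV.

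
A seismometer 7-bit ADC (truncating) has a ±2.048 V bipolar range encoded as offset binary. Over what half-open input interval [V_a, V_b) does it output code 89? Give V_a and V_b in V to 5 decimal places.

[0.80000 V, 0.83200 V)

LSB = 4.096/2^7 = 32.000 mV.
V_a = V_low + 89·LSB = 0.8 V; V_b = V_low + 90·LSB = 0.832 V.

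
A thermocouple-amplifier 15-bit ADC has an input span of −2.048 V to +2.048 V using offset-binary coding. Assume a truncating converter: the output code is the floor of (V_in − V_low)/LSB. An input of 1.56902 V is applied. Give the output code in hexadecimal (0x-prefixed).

code 0x7108 (decimal 28936)

With 32768 levels over 4.096 V, one step is 125.00 µV.
Input sits at 28936.160 steps above V_low.
So the output code is 28936.
In hexadecimal (0x-prefixed): 0x7108.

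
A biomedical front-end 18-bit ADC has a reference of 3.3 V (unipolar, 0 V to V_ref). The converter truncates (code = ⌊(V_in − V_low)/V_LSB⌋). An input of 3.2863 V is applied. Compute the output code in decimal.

LSB = 3.3 V / 262144 = 12.59 µV.
(V_in − V_low)/LSB = (3.2863 − 0) / 1.25885e-05 = 261055.705.
⌊·⌋(261055.705) = 261055.

code 261055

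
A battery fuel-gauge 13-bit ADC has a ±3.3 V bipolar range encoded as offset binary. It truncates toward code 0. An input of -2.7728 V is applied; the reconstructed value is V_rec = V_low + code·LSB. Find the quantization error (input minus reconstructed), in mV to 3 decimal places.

LSB = 6.6/2^13 = 0.806 mV.
(-2.7728 − (−3.3))/0.000805664 = 654.3670; ⌊·⌋ gives code 654.
Code 654 maps back to (−3.3) + 654×0.000805664 V = -2.7730957 V.
Difference: 0.000295703 V → 0.296 mV.

0.296 mV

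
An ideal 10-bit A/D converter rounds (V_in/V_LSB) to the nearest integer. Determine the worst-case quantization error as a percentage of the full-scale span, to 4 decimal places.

Rounding → worst-case error = ½ LSB = V_FS/2^11, so 100/2048 = 0.0488281 % of full scale.

0.0488 %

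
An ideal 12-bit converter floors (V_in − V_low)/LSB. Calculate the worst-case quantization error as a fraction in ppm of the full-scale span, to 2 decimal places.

244.14 ppm

Truncating → worst-case error = 1 LSB = V_FS/2^12, so 1e+06/4096 = 244.141 ppm of full scale.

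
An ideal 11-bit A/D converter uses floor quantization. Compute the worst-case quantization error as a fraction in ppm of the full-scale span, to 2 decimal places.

488.28 ppm

Truncating → worst-case error = 1 LSB = V_FS/2^11, so 1e+06/2048 = 488.281 ppm of full scale.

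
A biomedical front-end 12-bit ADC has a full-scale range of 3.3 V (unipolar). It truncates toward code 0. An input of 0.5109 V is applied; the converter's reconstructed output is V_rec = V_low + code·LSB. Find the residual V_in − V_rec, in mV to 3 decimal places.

LSB = 3.3/2^12 = 0.806 mV.
(0.5109 − 0)/0.000805664 = 634.1353; ⌊·⌋ gives code 634.
Reconstructed: 0.51079102 V.
Error = 0.5109 − 0.51079102 = 0.000108984 V = 0.109 mV.

0.109 mV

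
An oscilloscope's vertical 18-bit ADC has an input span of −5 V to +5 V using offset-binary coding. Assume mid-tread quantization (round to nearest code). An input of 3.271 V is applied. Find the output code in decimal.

code 216819

With 262144 levels over 10 V, one step is 38.15 µV.
(V_in − V_low)/LSB = (3.271 − (−5)) / 3.8147e-05 = 216819.302.
round(216819.302) = 216819.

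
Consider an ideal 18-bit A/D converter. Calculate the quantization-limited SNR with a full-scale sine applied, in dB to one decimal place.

SNR ≈ 6.02·N + 1.76 dB = 6.02·18 + 1.76 = 110.12 dB.

110.1 dB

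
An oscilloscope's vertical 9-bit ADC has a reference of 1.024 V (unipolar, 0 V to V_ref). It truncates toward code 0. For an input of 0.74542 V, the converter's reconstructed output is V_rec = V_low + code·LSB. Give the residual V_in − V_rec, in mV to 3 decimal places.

1.420 mV

One LSB is 1.024 V / 512 = 2.000 mV.
(0.74542 − 0)/0.002 = 372.7100; ⌊·⌋ gives code 372.
Code 372 maps back to 0 + 372×0.002 V = 0.744 V.
Error = 0.74542 − 0.744 = 0.00142 V = 1.420 mV.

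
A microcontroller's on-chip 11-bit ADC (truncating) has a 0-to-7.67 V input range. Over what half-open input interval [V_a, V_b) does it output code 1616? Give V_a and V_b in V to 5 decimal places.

LSB = 7.67/2^11 = 3.745 mV.
V_a = V_low + 1616·LSB = 6.05211 V; V_b = V_low + 1617·LSB = 6.05585 V.

[6.05211 V, 6.05585 V)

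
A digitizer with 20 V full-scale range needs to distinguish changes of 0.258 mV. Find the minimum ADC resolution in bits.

Number of steps required ≥ 20 V / 0.258 mV = 77519.38.
Need 2^N ≥ 77519.38; 2^16 = 65536, 2^17 = 131072.
Minimum N = 17.

17 bits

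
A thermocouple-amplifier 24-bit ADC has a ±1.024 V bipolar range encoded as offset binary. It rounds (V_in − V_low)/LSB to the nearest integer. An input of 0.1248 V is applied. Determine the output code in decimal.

code 9410970

With 16777216 levels over 2.048 V, one step is 0.12 µV.
Input sits at 9410969.600 steps above V_low.
So the output code is 9410970.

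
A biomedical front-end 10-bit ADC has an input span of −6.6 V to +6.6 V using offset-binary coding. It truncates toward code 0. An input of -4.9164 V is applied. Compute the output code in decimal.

Full-scale span = 13.2 V; LSB = 13.2/2^10 = 12.891 mV.
(V_in − V_low)/LSB = (-4.9164 − (−6.6)) / 0.0128906 = 130.607.
Floor → code 130.

code 130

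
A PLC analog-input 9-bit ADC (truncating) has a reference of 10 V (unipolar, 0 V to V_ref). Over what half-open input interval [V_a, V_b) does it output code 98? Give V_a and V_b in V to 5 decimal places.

LSB = 10/2^9 = 19.531 mV.
V_a = V_low + 98·LSB = 1.91406 V; V_b = V_low + 99·LSB = 1.93359 V.

[1.91406 V, 1.93359 V)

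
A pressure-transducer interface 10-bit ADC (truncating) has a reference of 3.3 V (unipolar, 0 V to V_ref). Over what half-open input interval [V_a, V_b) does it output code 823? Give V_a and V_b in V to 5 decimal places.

[2.65225 V, 2.65547 V)

LSB = 3.3/2^10 = 3.223 mV.
V_a = V_low + 823·LSB = 2.65225 V; V_b = V_low + 824·LSB = 2.65547 V.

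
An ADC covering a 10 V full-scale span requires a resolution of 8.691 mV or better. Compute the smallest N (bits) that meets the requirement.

Number of steps required ≥ 10 V / 8.691 mV = 1150.62.
Need 2^N ≥ 1150.62; 2^10 = 1024, 2^11 = 2048.
Minimum N = 11.

11 bits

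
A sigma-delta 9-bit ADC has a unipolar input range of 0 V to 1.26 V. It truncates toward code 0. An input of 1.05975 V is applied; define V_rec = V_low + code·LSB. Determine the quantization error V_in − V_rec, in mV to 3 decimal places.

LSB = 1.26/2^9 = 2.461 mV.
(V_in − V_low)/LSB = (1.05975 − 0)/0.00246094 = 430.6286 → code 430 (floor).
Reconstructed: 1.0582031 V.
Difference: 0.00154688 V → 1.547 mV.

1.547 mV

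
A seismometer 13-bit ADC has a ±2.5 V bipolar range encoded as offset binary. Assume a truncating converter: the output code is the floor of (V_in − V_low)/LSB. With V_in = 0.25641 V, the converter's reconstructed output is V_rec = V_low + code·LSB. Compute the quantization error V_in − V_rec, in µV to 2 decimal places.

Step size: 5 V ÷ 2^13 = 0.610 mV.
Scaled input = 4516.1021 LSBs, so code = 4516.
Code 4516 maps back to (−2.5) + 4516×0.000610352 V = 0.25634766 V.
Difference: 6.23437e-05 V → 62.34 µV.

62.34 µV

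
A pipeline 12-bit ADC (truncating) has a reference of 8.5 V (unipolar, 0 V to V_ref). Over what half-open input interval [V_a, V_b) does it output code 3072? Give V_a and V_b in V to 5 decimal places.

[6.37500 V, 6.37708 V)

LSB = 8.5/2^12 = 2.075 mV.
V_a = V_low + 3072·LSB = 6.375 V; V_b = V_low + 3073·LSB = 6.37708 V.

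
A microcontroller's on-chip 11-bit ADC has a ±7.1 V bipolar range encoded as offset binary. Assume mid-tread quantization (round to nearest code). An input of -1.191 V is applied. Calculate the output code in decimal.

Full-scale span = 14.2 V; LSB = 14.2/2^11 = 6.934 mV.
(-1.191 − (−7.1)) / 0.00693359 = 852.228 LSBs.
Round → code 852.

code 852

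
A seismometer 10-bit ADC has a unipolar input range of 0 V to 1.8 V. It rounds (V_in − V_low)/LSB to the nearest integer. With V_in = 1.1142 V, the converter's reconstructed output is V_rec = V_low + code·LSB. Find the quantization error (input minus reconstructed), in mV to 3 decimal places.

-0.253 mV

LSB = 1.8/2^10 = 1.758 mV.
(V_in − V_low)/LSB = (1.1142 − 0)/0.00175781 = 633.8560 → code 634 (round).
V_rec = 0 + 634·0.00175781 = 1.1144531 V.
Error = 1.1142 − 1.1144531 = -0.000253125 V = -0.253 mV.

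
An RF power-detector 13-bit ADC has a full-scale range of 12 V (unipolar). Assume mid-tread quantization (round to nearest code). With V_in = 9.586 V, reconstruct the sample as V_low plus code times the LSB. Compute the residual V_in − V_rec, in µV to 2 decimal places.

62.50 µV

One LSB is 12 V / 8192 = 1.465 mV.
(9.586 − 0)/0.00146484 = 6544.0427; round gives code 6544.
Reconstructed: 9.5859375 V.
Error = 9.586 − 9.5859375 = 6.25e-05 V = 62.50 µV.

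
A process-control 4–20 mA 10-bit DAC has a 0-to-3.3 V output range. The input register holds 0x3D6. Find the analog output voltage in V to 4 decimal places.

LSB = 3.3 V / 2^10 = 3.223 mV.
Code 0x3D6 = 982 decimal.
V_out = 0 + 982 × 0.00322266 V = 3.16465 V.

3.1646 V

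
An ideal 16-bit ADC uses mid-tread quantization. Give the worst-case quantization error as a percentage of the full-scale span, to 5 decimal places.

0.00076 %

Rounding → worst-case error = ½ LSB = V_FS/2^17, so 100/131072 = 0.000762939 % of full scale.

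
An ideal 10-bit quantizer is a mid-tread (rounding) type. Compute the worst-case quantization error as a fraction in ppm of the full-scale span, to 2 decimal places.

Rounding → worst-case error = ½ LSB = V_FS/2^11, so 1e+06/2048 = 488.281 ppm of full scale.

488.28 ppm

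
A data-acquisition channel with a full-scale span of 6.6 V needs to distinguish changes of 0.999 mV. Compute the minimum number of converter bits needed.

Number of steps required ≥ 6.6 V / 0.999 mV = 6606.61.
Need 2^N ≥ 6606.61; 2^12 = 4096, 2^13 = 8192.
Minimum N = 13.

13 bits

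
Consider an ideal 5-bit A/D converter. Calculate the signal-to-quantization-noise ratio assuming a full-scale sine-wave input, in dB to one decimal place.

SNR ≈ 6.02·N + 1.76 dB = 6.02·5 + 1.76 = 31.86 dB.

31.9 dB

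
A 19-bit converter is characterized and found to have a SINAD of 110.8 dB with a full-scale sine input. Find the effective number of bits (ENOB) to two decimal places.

18.11 bits

ENOB = (SINAD − 1.76) / 6.02 = (110.8 − 1.76)/6.02 = 18.113.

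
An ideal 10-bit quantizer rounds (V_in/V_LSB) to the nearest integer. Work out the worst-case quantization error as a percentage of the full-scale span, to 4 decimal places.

0.0488 %

Rounding → worst-case error = ½ LSB = V_FS/2^11, so 100/2048 = 0.0488281 % of full scale.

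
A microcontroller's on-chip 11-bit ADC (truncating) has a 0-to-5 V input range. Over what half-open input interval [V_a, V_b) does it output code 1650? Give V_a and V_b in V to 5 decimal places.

LSB = 5/2^11 = 2.441 mV.
V_a = V_low + 1650·LSB = 4.02832 V; V_b = V_low + 1651·LSB = 4.03076 V.

[4.02832 V, 4.03076 V)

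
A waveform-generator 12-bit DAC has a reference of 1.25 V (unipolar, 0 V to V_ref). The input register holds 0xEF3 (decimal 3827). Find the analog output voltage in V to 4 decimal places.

LSB = 1.25 V / 2^12 = 305.18 µV.
Code 0xEF3 = 3827 decimal.
V_out = 0 + 3827 × 0.000305176 V = 1.16791 V.

1.1679 V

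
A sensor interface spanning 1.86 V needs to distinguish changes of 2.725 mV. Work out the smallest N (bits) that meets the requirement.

Number of steps required ≥ 1.86 V / 2.725 mV = 682.57.
Need 2^N ≥ 682.57; 2^9 = 512, 2^10 = 1024.
Minimum N = 10.

10 bits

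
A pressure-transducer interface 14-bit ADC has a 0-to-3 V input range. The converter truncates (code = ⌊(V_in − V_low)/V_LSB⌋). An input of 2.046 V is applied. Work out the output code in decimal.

code 11173

LSB = 3 V / 16384 = 183.11 µV.
(2.046 − 0) / 0.000183105 = 11173.888 LSBs.
Floor → code 11173.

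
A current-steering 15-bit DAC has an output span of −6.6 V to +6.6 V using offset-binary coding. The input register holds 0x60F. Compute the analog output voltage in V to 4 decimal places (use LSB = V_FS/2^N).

LSB = 13.2 V / 2^15 = 402.83 µV.
Code 0x60F = 1551 decimal.
V_out = (−6.6) + 1551 × 0.000402832 V = -5.97521 V.

-5.9752 V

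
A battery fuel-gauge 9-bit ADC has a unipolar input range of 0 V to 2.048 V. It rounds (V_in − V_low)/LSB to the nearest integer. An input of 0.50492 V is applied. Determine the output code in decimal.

code 126

Full-scale span = 2.048 V; LSB = 2.048/2^9 = 4.000 mV.
Input sits at 126.230 steps above V_low.
Round → code 126.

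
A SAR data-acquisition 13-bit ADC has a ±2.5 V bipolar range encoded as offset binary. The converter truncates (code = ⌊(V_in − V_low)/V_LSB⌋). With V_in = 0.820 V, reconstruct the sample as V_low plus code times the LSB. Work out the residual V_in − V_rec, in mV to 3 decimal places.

0.298 mV

Step size: 5 V ÷ 2^13 = 0.610 mV.
(0.820 − (−2.5))/0.000610352 = 5439.4880; ⌊·⌋ gives code 5439.
Code 5439 maps back to (−2.5) + 5439×0.000610352 V = 0.81970215 V.
V_in − V_rec = 0.000297852 V = 0.298 mV.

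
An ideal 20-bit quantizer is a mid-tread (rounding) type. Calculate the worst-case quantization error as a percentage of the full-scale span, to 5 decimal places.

0.00005 %

Rounding → worst-case error = ½ LSB = V_FS/2^21, so 100/2097152 = 4.76837e-05 % of full scale.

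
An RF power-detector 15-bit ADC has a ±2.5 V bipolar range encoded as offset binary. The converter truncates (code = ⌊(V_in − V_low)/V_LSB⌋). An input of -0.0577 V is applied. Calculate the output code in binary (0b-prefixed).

code 0b11111010000101 (decimal 16005)

With 32768 levels over 5 V, one step is 152.59 µV.
(-0.0577 − (−2.5)) / 0.000152588 = 16005.857 LSBs.
So the output code is 16005.
In binary (0b-prefixed): 0b11111010000101.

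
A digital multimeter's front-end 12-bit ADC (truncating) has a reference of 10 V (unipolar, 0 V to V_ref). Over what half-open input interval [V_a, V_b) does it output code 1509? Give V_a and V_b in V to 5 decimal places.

[3.68408 V, 3.68652 V)

LSB = 10/2^12 = 2.441 mV.
V_a = V_low + 1509·LSB = 3.68408 V; V_b = V_low + 1510·LSB = 3.68652 V.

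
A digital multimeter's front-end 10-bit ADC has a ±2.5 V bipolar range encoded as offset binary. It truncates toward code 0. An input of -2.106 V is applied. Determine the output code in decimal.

LSB = 5 V / 1024 = 4.883 mV.
Input sits at 80.691 steps above V_low.
So the output code is 80.

code 80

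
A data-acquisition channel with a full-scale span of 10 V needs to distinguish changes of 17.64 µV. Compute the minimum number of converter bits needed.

Number of steps required ≥ 10 V / 17.64 µV = 566893.42.
Need 2^N ≥ 566893.42; 2^19 = 524288, 2^20 = 1048576.
Minimum N = 20.

20 bits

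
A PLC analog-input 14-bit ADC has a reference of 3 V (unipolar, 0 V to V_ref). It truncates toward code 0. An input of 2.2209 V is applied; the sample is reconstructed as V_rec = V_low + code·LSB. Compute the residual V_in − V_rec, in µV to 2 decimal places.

13.77 µV

Step size: 3 V ÷ 2^14 = 183.11 µV.
Scaled input = 12129.0752 LSBs, so code = 12129.
Reconstructed: 2.2208862 V.
V_in − V_rec = 1.37695e-05 V = 13.77 µV.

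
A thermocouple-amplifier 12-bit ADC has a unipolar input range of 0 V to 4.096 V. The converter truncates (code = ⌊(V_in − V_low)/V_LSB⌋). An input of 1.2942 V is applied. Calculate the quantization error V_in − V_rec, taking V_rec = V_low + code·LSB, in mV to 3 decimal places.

Step size: 4.096 V ÷ 2^12 = 1.000 mV.
Scaled input = 1294.2000 LSBs, so code = 1294.
Code 1294 maps back to 0 + 1294×0.001 V = 1.294 V.
V_in − V_rec = 0.0002 V = 0.200 mV.

0.200 mV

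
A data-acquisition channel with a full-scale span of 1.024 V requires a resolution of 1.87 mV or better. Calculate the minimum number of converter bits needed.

10 bits

Number of steps required ≥ 1.024 V / 1.87 mV = 547.59.
Need 2^N ≥ 547.59; 2^9 = 512, 2^10 = 1024.
Minimum N = 10.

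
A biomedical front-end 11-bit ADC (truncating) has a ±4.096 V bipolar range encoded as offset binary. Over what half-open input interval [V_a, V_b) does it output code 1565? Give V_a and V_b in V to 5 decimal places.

LSB = 8.192/2^11 = 4.000 mV.
V_a = V_low + 1565·LSB = 2.164 V; V_b = V_low + 1566·LSB = 2.168 V.

[2.16400 V, 2.16800 V)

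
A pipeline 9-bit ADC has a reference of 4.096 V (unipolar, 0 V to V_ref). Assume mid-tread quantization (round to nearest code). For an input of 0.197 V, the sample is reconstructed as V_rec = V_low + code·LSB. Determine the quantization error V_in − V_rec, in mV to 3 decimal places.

One LSB is 4.096 V / 512 = 8.000 mV.
(V_in − V_low)/LSB = (0.197 − 0)/0.008 = 24.6250 → code 25 (round).
V_rec = 0 + 25·0.008 = 0.2 V.
V_in − V_rec = -0.003 V = -3.000 mV.

-3.000 mV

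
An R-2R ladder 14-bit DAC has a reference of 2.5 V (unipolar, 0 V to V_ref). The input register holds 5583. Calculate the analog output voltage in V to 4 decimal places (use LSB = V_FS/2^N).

0.8519 V

LSB = 2.5 V / 2^14 = 152.59 µV.
V_out = 0 + 5583 × 0.000152588 V = 0.851898 V.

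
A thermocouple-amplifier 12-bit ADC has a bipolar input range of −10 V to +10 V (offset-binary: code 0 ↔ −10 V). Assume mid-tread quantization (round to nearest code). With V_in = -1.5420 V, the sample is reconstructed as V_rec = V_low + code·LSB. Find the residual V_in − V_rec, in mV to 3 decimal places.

0.969 mV

One LSB is 20 V / 4096 = 4.883 mV.
(-1.5420 − (−10))/0.00488281 = 1732.1984; round gives code 1732.
Reconstructed: -1.5429688 V.
Error = -1.5420 − (−1.5429688) = 0.00096875 V = 0.969 mV.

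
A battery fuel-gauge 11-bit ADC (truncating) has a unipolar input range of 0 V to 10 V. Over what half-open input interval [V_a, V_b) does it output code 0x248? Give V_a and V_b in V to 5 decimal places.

LSB = 10/2^11 = 4.883 mV.
Code 0x248 = 584 decimal.
V_a = V_low + 584·LSB = 2.85156 V; V_b = V_low + 585·LSB = 2.85645 V.

[2.85156 V, 2.85645 V)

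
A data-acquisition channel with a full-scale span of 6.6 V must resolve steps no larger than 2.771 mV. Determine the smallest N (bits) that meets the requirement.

12 bits

Number of steps required ≥ 6.6 V / 2.771 mV = 2381.81.
Need 2^N ≥ 2381.81; 2^11 = 2048, 2^12 = 4096.
Minimum N = 12.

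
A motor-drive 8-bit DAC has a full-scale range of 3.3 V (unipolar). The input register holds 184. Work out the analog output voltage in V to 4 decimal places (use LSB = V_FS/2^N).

LSB = 3.3 V / 2^8 = 12.891 mV.
V_out = 0 + 184 × 0.0128906 V = 2.37188 V.

2.3719 V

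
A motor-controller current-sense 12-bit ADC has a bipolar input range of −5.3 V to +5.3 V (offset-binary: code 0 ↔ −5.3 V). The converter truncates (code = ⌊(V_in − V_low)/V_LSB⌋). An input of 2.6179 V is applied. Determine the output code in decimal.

code 3059

With 4096 levels over 10.6 V, one step is 2.588 mV.
Input sits at 3059.596 steps above V_low.
So the output code is 3059.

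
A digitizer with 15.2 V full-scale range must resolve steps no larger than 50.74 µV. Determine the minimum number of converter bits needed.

Number of steps required ≥ 15.2 V / 50.74 µV = 299566.42.
Need 2^N ≥ 299566.42; 2^18 = 262144, 2^19 = 524288.
Minimum N = 19.

19 bits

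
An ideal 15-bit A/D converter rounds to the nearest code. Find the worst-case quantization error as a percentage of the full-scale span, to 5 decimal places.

0.00153 %

Rounding → worst-case error = ½ LSB = V_FS/2^16, so 100/65536 = 0.00152588 % of full scale.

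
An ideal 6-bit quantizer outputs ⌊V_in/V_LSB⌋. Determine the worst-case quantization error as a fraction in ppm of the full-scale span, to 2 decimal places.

Truncating → worst-case error = 1 LSB = V_FS/2^6, so 1e+06/64 = 15625 ppm of full scale.

15625.00 ppm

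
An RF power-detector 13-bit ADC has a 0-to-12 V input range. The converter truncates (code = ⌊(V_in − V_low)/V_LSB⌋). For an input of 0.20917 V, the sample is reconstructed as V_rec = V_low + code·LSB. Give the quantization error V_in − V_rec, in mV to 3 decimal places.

One LSB is 12 V / 8192 = 1.465 mV.
Scaled input = 142.7934 LSBs, so code = 142.
Reconstructed: 0.20800781 V.
Error = 0.20917 − 0.20800781 = 0.00116219 V = 1.162 mV.

1.162 mV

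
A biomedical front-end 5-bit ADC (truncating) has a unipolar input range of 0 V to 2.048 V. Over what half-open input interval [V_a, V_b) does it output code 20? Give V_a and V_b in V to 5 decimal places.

LSB = 2.048/2^5 = 64.000 mV.
V_a = V_low + 20·LSB = 1.28 V; V_b = V_low + 21·LSB = 1.344 V.

[1.28000 V, 1.34400 V)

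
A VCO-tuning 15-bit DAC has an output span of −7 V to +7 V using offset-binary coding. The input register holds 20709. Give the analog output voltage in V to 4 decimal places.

1.8478 V

LSB = 14 V / 2^15 = 427.25 µV.
V_out = (−7) + 20709 × 0.000427246 V = 1.84784 V.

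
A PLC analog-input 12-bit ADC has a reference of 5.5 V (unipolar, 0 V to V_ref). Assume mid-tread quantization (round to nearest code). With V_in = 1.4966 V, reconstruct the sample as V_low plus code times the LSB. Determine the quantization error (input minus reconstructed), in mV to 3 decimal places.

Step size: 5.5 V ÷ 2^12 = 1.343 mV.
(1.4966 − 0)/0.00134277 = 1114.5588; round gives code 1115.
V_rec = 0 + 1115·0.00134277 = 1.4971924 V.
V_in − V_rec = -0.000592383 V = -0.592 mV.

-0.592 mV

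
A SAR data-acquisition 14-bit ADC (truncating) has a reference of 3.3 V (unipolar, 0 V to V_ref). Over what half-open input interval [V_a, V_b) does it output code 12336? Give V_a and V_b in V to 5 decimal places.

[2.48467 V, 2.48487 V)

LSB = 3.3/2^14 = 201.42 µV.
V_a = V_low + 12336·LSB = 2.48467 V; V_b = V_low + 12337·LSB = 2.48487 V.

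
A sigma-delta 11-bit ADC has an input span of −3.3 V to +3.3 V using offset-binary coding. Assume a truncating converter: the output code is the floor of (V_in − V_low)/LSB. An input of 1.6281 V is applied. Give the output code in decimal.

With 2048 levels over 6.6 V, one step is 3.223 mV.
(V_in − V_low)/LSB = (1.6281 − (−3.3)) / 0.00322266 = 1529.204.
⌊·⌋(1529.204) = 1529.

code 1529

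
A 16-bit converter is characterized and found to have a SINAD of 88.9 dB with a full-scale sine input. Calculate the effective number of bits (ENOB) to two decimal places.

ENOB = (SINAD − 1.76) / 6.02 = (88.9 − 1.76)/6.02 = 14.475.

14.48 bits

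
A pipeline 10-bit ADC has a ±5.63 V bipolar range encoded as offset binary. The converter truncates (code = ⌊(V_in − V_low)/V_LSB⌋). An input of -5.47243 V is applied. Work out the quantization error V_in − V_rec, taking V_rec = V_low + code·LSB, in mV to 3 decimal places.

3.625 mV

LSB = 11.26/2^10 = 10.996 mV.
(V_in − V_low)/LSB = (-5.47243 − (−5.63))/0.0109961 = 14.3296 → code 14 (floor).
Code 14 maps back to (−5.63) + 14×0.0109961 V = -5.4760547 V.
V_in − V_rec = 0.00362469 V = 3.625 mV.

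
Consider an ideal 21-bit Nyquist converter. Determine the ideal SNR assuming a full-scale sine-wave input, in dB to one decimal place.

128.2 dB

SNR ≈ 6.02·N + 1.76 dB = 6.02·21 + 1.76 = 128.18 dB.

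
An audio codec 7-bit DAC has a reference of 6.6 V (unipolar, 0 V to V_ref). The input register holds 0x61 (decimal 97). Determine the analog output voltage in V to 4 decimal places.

5.0016 V

LSB = 6.6 V / 2^7 = 51.562 mV.
Code 0x61 = 97 decimal.
V_out = 0 + 97 × 0.0515625 V = 5.00156 V.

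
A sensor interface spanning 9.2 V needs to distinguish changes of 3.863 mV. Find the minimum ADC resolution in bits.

Number of steps required ≥ 9.2 V / 3.863 mV = 2381.57.
Need 2^N ≥ 2381.57; 2^11 = 2048, 2^12 = 4096.
Minimum N = 12.

12 bits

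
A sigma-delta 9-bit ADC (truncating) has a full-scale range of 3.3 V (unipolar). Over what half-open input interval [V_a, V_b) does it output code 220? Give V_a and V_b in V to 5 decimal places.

[1.41797 V, 1.42441 V)

LSB = 3.3/2^9 = 6.445 mV.
V_a = V_low + 220·LSB = 1.41797 V; V_b = V_low + 221·LSB = 1.42441 V.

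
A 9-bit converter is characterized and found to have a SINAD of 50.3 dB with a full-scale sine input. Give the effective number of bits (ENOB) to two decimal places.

8.06 bits

ENOB = (SINAD − 1.76) / 6.02 = (50.3 − 1.76)/6.02 = 8.063.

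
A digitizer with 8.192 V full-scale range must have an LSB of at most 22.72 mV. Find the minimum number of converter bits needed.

Number of steps required ≥ 8.192 V / 22.72 mV = 360.56.
Need 2^N ≥ 360.56; 2^8 = 256, 2^9 = 512.
Minimum N = 9.

9 bits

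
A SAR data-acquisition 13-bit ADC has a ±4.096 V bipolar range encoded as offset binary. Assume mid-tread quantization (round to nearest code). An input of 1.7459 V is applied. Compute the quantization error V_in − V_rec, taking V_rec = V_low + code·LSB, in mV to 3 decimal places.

-0.100 mV

Step size: 8.192 V ÷ 2^13 = 1.000 mV.
(V_in − V_low)/LSB = (1.7459 − (−4.096))/0.001 = 5841.9000 → code 5842 (round).
Reconstructed: 1.746 V.
Difference: -0.0001 V → -0.100 mV.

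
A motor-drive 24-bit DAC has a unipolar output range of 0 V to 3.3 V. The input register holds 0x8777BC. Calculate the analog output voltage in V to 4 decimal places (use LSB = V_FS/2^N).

1.7463 V

LSB = 3.3 V / 2^24 = 0.20 µV.
Code 0x8777BC = 8878012 decimal.
V_out = 0 + 8878012 × 1.96695e-07 V = 1.74626 V.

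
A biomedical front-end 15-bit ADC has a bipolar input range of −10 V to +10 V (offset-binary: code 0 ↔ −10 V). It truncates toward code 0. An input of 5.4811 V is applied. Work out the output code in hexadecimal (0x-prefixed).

With 32768 levels over 20 V, one step is 0.610 mV.
(5.4811 − (−10)) / 0.000610352 = 25364.234 LSBs.
Floor → code 25364.
In hexadecimal (0x-prefixed): 0x6314.

code 0x6314 (decimal 25364)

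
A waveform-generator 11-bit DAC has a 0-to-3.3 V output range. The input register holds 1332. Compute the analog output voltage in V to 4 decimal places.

2.1463 V

LSB = 3.3 V / 2^11 = 1.611 mV.
V_out = 0 + 1332 × 0.00161133 V = 2.14629 V.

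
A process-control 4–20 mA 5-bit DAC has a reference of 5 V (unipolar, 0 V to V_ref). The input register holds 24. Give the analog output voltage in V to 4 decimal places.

LSB = 5 V / 2^5 = 156.250 mV.
V_out = 0 + 24 × 0.15625 V = 3.75 V.

3.7500 V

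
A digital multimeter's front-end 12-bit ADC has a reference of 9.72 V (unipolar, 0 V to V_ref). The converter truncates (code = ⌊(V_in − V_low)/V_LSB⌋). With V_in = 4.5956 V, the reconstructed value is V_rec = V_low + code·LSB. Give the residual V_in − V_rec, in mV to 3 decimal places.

1.381 mV

One LSB is 9.72 V / 4096 = 2.373 mV.
(4.5956 − 0)/0.00237305 = 1936.5821; ⌊·⌋ gives code 1936.
V_rec = 0 + 1936·0.00237305 = 4.5942187 V.
Error = 4.5956 − 4.5942187 = 0.00138125 V = 1.381 mV.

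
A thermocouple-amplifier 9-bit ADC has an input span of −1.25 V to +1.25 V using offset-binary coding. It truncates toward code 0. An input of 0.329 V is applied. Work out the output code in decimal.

Full-scale span = 2.5 V; LSB = 2.5/2^9 = 4.883 mV.
Input sits at 323.379 steps above V_low.
⌊·⌋(323.379) = 323.

code 323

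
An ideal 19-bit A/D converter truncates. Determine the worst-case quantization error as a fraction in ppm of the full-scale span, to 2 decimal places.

Truncating → worst-case error = 1 LSB = V_FS/2^19, so 1e+06/524288 = 1.90735 ppm of full scale.

1.91 ppm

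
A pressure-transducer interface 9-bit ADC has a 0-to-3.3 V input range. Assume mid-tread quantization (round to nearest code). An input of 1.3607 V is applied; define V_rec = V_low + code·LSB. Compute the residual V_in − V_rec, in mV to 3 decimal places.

0.739 mV

One LSB is 3.3 V / 512 = 6.445 mV.
(1.3607 − 0)/0.00644531 = 211.1147; round gives code 211.
V_rec = 0 + 211·0.00644531 = 1.3599609 V.
Error = 1.3607 − 1.3599609 = 0.000739063 V = 0.739 mV.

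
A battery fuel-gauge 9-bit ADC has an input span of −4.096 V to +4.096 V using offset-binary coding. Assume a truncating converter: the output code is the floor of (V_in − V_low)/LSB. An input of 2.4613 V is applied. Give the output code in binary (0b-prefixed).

LSB = 8.192 V / 512 = 16.000 mV.
(2.4613 − (−4.096)) / 0.016 = 409.831 LSBs.
So the output code is 409.
In binary (0b-prefixed): 0b110011001.

code 0b110011001 (decimal 409)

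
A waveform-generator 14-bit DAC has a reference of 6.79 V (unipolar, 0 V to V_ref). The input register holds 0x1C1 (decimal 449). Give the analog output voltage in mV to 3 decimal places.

LSB = 6.79 V / 2^14 = 414.43 µV.
Code 0x1C1 = 449 decimal.
V_out = 0 + 449 × 0.000414429 V = 0.186078 V.
= 186.078 mV.

186.078 mV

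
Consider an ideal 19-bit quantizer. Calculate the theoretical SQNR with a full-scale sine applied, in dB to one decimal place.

116.1 dB

SNR ≈ 6.02·N + 1.76 dB = 6.02·19 + 1.76 = 116.14 dB.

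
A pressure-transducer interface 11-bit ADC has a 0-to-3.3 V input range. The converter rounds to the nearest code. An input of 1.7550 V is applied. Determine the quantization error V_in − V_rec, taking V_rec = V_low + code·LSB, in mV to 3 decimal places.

0.264 mV

LSB = 3.3/2^11 = 1.611 mV.
(1.7550 − 0)/0.00161133 = 1089.1636; round gives code 1089.
V_rec = 0 + 1089·0.00161133 = 1.7547363 V.
V_in − V_rec = 0.000263672 V = 0.264 mV.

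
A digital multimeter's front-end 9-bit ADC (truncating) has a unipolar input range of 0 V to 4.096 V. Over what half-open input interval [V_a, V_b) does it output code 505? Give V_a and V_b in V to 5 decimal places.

LSB = 4.096/2^9 = 8.000 mV.
V_a = V_low + 505·LSB = 4.04 V; V_b = V_low + 506·LSB = 4.048 V.

[4.04000 V, 4.04800 V)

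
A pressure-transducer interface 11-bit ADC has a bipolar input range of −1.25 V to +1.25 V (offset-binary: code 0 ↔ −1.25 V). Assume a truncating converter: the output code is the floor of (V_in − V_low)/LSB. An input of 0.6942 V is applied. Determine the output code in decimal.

Full-scale span = 2.5 V; LSB = 2.5/2^11 = 1.221 mV.
(0.6942 − (−1.25)) / 0.0012207 = 1592.689 LSBs.
Floor → code 1592.

code 1592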